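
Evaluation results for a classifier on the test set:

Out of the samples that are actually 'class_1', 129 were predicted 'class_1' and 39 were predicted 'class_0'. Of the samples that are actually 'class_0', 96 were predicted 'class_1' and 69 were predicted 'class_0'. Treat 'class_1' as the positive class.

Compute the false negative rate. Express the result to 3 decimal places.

0.232

FNR = FN/(FN+TP) = 39/(39+129) = 0.232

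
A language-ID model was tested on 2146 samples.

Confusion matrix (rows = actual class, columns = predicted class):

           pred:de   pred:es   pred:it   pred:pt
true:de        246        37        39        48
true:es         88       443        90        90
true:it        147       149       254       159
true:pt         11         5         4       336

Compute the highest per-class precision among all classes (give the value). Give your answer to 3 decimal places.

0.699

Per-class precision (TP/(TP+FP)):
  de: TP=246, FP=88+147+11=246 → 246/492 = 0.5000
  es: TP=443, FP=37+149+5=191 → 443/634 = 0.6987
  it: TP=254, FP=39+90+4=133 → 254/387 = 0.6563
  pt: TP=336, FP=48+90+159=297 → 336/633 = 0.5308
Highest is class 'es' with precision = 0.699.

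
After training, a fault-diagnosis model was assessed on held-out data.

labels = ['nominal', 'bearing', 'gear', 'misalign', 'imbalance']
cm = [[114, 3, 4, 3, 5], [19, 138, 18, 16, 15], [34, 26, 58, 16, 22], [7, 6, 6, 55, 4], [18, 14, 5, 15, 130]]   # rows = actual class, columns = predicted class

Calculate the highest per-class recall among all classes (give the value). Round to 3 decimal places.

Per-class recall (TP/(TP+FN)):
  nominal: TP=114, FN=3+4+3+5=15 → 114/129 = 0.8837
  bearing: TP=138, FN=19+18+16+15=68 → 138/206 = 0.6699
  gear: TP=58, FN=34+26+16+22=98 → 58/156 = 0.3718
  misalign: TP=55, FN=7+6+6+4=23 → 55/78 = 0.7051
  imbalance: TP=130, FN=18+14+5+15=52 → 130/182 = 0.7143
Highest is class 'nominal' with recall = 0.884.

0.884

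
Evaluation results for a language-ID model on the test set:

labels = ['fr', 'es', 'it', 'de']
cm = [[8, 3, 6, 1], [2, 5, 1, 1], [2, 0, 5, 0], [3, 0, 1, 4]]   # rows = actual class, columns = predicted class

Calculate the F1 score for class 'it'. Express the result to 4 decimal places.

Take TP from the diagonal, FP from the rest of the 'it' prediction marginal, FN from the rest of the 'it' actual marginal.
F1 score = 2·TP/(2·TP+FP+FN).
it: TP=5, FP=6+1+1=8, FN=2+0+0=2 → 10/20 = 0.50000

0.5000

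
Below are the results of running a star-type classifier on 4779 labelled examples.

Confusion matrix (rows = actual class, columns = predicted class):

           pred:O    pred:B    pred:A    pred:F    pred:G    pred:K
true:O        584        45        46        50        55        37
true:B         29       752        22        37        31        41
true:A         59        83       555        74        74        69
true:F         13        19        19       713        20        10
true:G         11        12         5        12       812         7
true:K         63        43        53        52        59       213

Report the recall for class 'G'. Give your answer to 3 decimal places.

recall = TP/(TP+FN).
G: TP=812, FN=11+12+5+12+7=47 → 812/859 = 0.9453

0.945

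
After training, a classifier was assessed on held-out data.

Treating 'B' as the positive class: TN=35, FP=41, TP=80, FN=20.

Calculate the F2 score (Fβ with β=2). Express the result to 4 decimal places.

0.7678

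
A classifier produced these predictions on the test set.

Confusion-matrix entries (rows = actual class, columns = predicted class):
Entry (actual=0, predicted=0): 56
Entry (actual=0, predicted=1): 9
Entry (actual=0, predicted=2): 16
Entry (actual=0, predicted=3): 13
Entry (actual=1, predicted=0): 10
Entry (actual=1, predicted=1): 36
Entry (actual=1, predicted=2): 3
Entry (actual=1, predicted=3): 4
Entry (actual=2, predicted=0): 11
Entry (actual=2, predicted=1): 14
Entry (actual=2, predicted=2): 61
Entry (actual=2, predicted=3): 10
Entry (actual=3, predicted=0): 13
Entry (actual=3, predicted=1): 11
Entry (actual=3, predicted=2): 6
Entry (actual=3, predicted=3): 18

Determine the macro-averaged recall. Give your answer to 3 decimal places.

Per-class recall (TP/(TP+FN)):
  0: TP=56, FN=9+16+13=38 → 56/94 = 0.5957
  1: TP=36, FN=10+3+4=17 → 36/53 = 0.6792
  2: TP=61, FN=11+14+10=35 → 61/96 = 0.6354
  3: TP=18, FN=13+11+6=30 → 18/48 = 0.3750
Macro-recall = mean = (0.5957 + 0.6792 + 0.6354 + 0.3750) / 4 = 0.571

0.571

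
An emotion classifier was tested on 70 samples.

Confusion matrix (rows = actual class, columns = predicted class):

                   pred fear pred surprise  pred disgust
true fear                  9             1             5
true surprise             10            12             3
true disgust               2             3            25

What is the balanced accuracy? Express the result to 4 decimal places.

0.6378

Balanced accuracy = mean of per-class recall.
  fear: recall = 9/15 = 0.60000
  surprise: recall = 12/25 = 0.48000
  disgust: recall = 25/30 = 0.83333
Mean = (0.60000 + 0.48000 + 0.83333) / 3 = 0.6378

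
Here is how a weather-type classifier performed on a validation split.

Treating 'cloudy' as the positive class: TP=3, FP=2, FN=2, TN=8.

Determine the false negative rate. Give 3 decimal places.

FNR = FN/(FN+TP) = 2/(2+3) = 0.400

0.400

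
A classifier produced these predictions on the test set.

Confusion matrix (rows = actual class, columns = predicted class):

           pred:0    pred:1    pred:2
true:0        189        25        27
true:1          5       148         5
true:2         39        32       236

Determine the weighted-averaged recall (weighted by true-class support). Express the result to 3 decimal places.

Per-class recall (TP/(TP+FN)):
  0: TP=189, FN=25+27=52 → 189/241 = 0.7842
  1: TP=148, FN=5+5=10 → 148/158 = 0.9367
  2: TP=236, FN=39+32=71 → 236/307 = 0.7687
Weighted-recall = Σ (supportᵢ/N)·recallᵢ with N=706: (241/706)·0.7842 + (158/706)·0.9367 + (307/706)·0.7687 = 0.812

0.812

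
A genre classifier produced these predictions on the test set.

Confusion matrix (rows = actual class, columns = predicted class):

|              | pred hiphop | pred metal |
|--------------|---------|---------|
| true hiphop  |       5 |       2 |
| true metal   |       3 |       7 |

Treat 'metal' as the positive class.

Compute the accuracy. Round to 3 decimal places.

Accuracy = (TP+TN)/N = (7+5)/17 = 0.706

0.706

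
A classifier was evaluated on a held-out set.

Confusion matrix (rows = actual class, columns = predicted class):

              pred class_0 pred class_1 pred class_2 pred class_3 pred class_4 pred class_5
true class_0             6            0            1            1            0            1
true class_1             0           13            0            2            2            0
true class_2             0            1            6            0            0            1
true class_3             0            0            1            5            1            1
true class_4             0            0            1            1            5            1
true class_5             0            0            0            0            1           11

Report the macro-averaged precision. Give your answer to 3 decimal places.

0.740

Per-class precision (TP/(TP+FP)):
  class_0: TP=6, FP=0+0+0+0+0=0 → 6/6 = 1.0000
  class_1: TP=13, FP=0+1+0+0+0=1 → 13/14 = 0.9286
  class_2: TP=6, FP=1+0+1+1+0=3 → 6/9 = 0.6667
  class_3: TP=5, FP=1+2+0+1+0=4 → 5/9 = 0.5556
  class_4: TP=5, FP=0+2+0+1+1=4 → 5/9 = 0.5556
  class_5: TP=11, FP=1+0+1+1+1=4 → 11/15 = 0.7333
Macro-precision = mean = (1.0000 + 0.9286 + 0.6667 + 0.5556 + 0.5556 + 0.7333) / 6 = 0.740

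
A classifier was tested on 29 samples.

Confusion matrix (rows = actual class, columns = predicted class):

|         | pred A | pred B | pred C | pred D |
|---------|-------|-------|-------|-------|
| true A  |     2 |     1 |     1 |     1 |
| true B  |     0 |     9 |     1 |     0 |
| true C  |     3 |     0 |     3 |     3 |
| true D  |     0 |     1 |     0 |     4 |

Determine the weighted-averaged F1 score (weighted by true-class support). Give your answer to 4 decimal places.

Per-class F1 score (2·TP/(2·TP+FP+FN)):
  A: TP=2, FP=0+3+0=3, FN=1+1+1=3 → 4/10 = 0.40000
  B: TP=9, FP=1+0+1=2, FN=0+1+0=1 → 18/21 = 0.85714
  C: TP=3, FP=1+1+0=2, FN=3+0+3=6 → 6/14 = 0.42857
  D: TP=4, FP=1+0+3=4, FN=0+1+0=1 → 8/13 = 0.61538
Weighted-F1 score = Σ (supportᵢ/N)·F1 scoreᵢ with N=29: (5/29)·0.40000 + (10/29)·0.85714 + (9/29)·0.42857 + (5/29)·0.61538 = 0.6036

0.6036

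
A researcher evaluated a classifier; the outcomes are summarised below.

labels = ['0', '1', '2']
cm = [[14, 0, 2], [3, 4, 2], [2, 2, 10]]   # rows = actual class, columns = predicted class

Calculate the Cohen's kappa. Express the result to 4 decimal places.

Observed agreement pₒ = trace/N = 28/39 = 0.71795
Expected agreement pₑ = Σ (rowᵢ·colᵢ)/N² = (16·19 + 9·6 + 14·14)/39² = 0.36423
κ = (pₒ − pₑ)/(1 − pₑ) = (0.71795 − 0.36423)/(1 − 0.36423) = 0.5564

0.5564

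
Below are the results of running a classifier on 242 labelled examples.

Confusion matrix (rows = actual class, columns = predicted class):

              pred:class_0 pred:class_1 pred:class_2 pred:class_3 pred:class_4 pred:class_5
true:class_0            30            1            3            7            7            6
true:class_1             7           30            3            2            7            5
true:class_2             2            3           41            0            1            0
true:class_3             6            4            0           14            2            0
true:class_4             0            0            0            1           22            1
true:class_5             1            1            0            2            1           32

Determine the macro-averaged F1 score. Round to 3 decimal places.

Per-class F1 score (2·TP/(2·TP+FP+FN)):
  class_0: TP=30, FP=7+2+6+0+1=16, FN=1+3+7+7+6=24 → 60/100 = 0.6000
  class_1: TP=30, FP=1+3+4+0+1=9, FN=7+3+2+7+5=24 → 60/93 = 0.6452
  class_2: TP=41, FP=3+3+0+0+0=6, FN=2+3+0+1+0=6 → 82/94 = 0.8723
  class_3: TP=14, FP=7+2+0+1+2=12, FN=6+4+0+2+0=12 → 28/52 = 0.5385
  class_4: TP=22, FP=7+7+1+2+1=18, FN=0+0+0+1+1=2 → 44/64 = 0.6875
  class_5: TP=32, FP=6+5+0+0+1=12, FN=1+1+0+2+1=5 → 64/81 = 0.7901
Macro-F1 score = mean = (0.6000 + 0.6452 + 0.8723 + 0.5385 + 0.6875 + 0.7901) / 6 = 0.689

0.689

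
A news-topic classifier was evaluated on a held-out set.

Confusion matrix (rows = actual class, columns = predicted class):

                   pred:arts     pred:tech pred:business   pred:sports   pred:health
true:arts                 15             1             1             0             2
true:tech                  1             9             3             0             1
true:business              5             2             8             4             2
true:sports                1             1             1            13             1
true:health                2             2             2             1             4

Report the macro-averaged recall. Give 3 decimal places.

0.588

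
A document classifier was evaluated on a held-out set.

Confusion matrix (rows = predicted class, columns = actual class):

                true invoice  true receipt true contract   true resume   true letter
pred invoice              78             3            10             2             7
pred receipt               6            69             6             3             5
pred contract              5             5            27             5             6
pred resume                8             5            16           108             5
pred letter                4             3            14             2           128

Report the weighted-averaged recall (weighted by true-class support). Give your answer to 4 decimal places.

0.7736

Per-class recall (TP/(TP+FN)):
  invoice: TP=78, FN=6+5+8+4=23 → 78/101 = 0.77228
  receipt: TP=69, FN=3+5+5+3=16 → 69/85 = 0.81176
  contract: TP=27, FN=10+6+16+14=46 → 27/73 = 0.36986
  resume: TP=108, FN=2+3+5+2=12 → 108/120 = 0.90000
  letter: TP=128, FN=7+5+6+5=23 → 128/151 = 0.84768
Weighted-recall = Σ (supportᵢ/N)·recallᵢ with N=530: (101/530)·0.77228 + (85/530)·0.81176 + (73/530)·0.36986 + (120/530)·0.90000 + (151/530)·0.84768 = 0.7736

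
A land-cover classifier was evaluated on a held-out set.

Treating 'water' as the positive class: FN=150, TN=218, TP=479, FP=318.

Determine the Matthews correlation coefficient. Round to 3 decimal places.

0.180

MCC = (TP·TN − FP·FN) / √((TP+FP)(TP+FN)(TN+FP)(TN+FN))
Numerator = 479·218 − 318·150 = 56722
Denominator = √(797·629·536·368) = √98882986624 = 314456.6530
MCC = 56722 / 314456.6530 = 0.180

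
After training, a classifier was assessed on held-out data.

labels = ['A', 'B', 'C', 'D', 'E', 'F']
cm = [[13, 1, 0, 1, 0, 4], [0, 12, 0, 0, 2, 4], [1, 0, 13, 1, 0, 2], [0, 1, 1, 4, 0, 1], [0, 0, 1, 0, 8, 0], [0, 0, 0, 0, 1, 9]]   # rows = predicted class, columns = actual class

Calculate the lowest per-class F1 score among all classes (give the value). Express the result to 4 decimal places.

0.6000

Per-class F1 score (2·TP/(2·TP+FP+FN)):
  A: TP=13, FP=1+0+1+0+4=6, FN=0+1+0+0+0=1 → 26/33 = 0.78788
  B: TP=12, FP=0+0+0+2+4=6, FN=1+0+1+0+0=2 → 24/32 = 0.75000
  C: TP=13, FP=1+0+1+0+2=4, FN=0+0+1+1+0=2 → 26/32 = 0.81250
  D: TP=4, FP=0+1+1+0+1=3, FN=1+0+1+0+0=2 → 8/13 = 0.61538
  E: TP=8, FP=0+0+1+0+0=1, FN=0+2+0+0+1=3 → 16/20 = 0.80000
  F: TP=9, FP=0+0+0+0+1=1, FN=4+4+2+1+0=11 → 18/30 = 0.60000
Lowest is class 'F' with F1 score = 0.6000.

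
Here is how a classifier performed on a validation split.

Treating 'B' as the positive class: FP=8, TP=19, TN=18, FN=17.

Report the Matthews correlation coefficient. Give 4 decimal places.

MCC = (TP·TN − FP·FN) / √((TP+FP)(TP+FN)(TN+FP)(TN+FN))
Numerator = 19·18 − 8·17 = 206
Denominator = √(27·36·26·35) = √884520 = 940.4892
MCC = 206 / 940.4892 = 0.2190

0.2190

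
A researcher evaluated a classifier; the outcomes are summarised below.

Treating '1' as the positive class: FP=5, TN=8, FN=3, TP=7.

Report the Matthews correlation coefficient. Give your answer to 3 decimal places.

0.313

MCC = (TP·TN − FP·FN) / √((TP+FP)(TP+FN)(TN+FP)(TN+FN))
Numerator = 7·8 − 5·3 = 41
Denominator = √(12·10·13·11) = √17160 = 130.9962
MCC = 41 / 130.9962 = 0.313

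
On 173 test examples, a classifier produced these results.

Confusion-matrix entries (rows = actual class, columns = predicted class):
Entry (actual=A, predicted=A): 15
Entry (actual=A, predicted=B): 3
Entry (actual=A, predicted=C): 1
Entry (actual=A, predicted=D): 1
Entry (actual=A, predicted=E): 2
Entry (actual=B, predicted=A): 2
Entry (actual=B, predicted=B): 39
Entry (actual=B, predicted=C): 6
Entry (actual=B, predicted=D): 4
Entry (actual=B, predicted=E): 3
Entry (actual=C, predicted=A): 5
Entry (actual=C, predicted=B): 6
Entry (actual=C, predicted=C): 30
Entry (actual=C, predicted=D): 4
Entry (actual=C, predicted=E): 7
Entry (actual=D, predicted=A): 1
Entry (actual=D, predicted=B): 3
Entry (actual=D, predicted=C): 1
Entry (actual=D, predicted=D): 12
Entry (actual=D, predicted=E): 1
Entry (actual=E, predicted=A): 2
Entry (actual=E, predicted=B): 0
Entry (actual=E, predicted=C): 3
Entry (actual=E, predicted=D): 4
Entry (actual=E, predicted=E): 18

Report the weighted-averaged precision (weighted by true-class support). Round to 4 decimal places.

0.6755

Per-class precision (TP/(TP+FP)):
  A: TP=15, FP=2+5+1+2=10 → 15/25 = 0.60000
  B: TP=39, FP=3+6+3+0=12 → 39/51 = 0.76471
  C: TP=30, FP=1+6+1+3=11 → 30/41 = 0.73171
  D: TP=12, FP=1+4+4+4=13 → 12/25 = 0.48000
  E: TP=18, FP=2+3+7+1=13 → 18/31 = 0.58065
Weighted-precision = Σ (supportᵢ/N)·precisionᵢ with N=173: (22/173)·0.60000 + (54/173)·0.76471 + (52/173)·0.73171 + (18/173)·0.48000 + (27/173)·0.58065 = 0.6755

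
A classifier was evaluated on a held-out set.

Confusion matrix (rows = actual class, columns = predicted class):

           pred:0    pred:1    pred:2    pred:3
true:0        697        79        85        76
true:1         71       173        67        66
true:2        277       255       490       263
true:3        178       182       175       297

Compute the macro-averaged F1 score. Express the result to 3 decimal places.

Per-class F1 score (2·TP/(2·TP+FP+FN)):
  0: TP=697, FP=71+277+178=526, FN=79+85+76=240 → 1394/2160 = 0.6454
  1: TP=173, FP=79+255+182=516, FN=71+67+66=204 → 346/1066 = 0.3246
  2: TP=490, FP=85+67+175=327, FN=277+255+263=795 → 980/2102 = 0.4662
  3: TP=297, FP=76+66+263=405, FN=178+182+175=535 → 594/1534 = 0.3872
Macro-F1 score = mean = (0.6454 + 0.3246 + 0.4662 + 0.3872) / 4 = 0.456

0.456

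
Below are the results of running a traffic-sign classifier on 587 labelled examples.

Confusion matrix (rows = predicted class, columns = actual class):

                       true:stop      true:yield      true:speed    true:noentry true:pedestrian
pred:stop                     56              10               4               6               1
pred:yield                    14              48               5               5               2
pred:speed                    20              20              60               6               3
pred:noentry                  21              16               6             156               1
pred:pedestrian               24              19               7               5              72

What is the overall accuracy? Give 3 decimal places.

0.668

Accuracy = trace / total = (56+48+60+156+72=392) / 587 = 392/587 = 0.668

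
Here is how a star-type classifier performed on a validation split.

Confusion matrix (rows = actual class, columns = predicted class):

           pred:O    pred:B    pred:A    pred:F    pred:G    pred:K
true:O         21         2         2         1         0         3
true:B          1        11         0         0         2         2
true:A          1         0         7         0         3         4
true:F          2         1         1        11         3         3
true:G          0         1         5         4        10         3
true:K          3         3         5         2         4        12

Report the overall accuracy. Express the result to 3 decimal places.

0.541

Accuracy = trace / total = (21+11+7+11+10+12=72) / 133 = 72/133 = 0.541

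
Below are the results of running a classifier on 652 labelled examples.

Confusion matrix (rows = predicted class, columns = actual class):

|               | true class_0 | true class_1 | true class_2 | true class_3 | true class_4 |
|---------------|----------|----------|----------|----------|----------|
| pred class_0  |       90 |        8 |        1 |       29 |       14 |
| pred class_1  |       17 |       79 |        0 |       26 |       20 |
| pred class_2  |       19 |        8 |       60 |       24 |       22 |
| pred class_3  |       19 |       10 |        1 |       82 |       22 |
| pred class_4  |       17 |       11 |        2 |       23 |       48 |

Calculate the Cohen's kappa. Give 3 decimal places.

Observed agreement pₒ = trace/N = 359/652 = 0.5506
Expected agreement pₑ = Σ (rowᵢ·colᵢ)/N² = (162·142 + 116·142 + 64·133 + 184·134 + 126·101)/652² = 0.2008
κ = (pₒ − pₑ)/(1 − pₑ) = (0.5506 − 0.2008)/(1 − 0.2008) = 0.438

0.438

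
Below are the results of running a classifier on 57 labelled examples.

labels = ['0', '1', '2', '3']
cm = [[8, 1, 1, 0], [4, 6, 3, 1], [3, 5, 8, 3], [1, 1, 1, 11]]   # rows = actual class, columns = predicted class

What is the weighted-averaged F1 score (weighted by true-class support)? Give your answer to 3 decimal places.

Per-class F1 score (2·TP/(2·TP+FP+FN)):
  0: TP=8, FP=4+3+1=8, FN=1+1+0=2 → 16/26 = 0.6154
  1: TP=6, FP=1+5+1=7, FN=4+3+1=8 → 12/27 = 0.4444
  2: TP=8, FP=1+3+1=5, FN=3+5+3=11 → 16/32 = 0.5000
  3: TP=11, FP=0+1+3=4, FN=1+1+1=3 → 22/29 = 0.7586
Weighted-F1 score = Σ (supportᵢ/N)·F1 scoreᵢ with N=57: (10/57)·0.6154 + (14/57)·0.4444 + (19/57)·0.5000 + (14/57)·0.7586 = 0.570

0.570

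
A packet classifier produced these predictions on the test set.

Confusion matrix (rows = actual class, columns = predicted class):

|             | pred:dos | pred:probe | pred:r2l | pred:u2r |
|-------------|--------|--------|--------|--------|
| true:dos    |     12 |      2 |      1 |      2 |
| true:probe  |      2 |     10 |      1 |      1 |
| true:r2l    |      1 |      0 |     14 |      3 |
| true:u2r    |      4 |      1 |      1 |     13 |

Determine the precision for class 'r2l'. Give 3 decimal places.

0.824

Treat 'r2l' as positive and all other classes as negative.
precision = TP/(TP+FP).
r2l: TP=14, FP=1+1+1=3 → 14/17 = 0.8235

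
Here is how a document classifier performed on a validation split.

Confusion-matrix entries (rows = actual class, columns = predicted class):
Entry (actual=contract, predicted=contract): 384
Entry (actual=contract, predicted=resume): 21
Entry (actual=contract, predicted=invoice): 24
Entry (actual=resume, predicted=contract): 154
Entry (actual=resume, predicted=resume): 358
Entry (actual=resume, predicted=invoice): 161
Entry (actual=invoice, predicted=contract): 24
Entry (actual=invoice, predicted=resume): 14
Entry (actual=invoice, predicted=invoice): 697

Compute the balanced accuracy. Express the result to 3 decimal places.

0.792

Balanced accuracy = mean of per-class recall.
  contract: recall = 384/429 = 0.8951
  resume: recall = 358/673 = 0.5319
  invoice: recall = 697/735 = 0.9483
Mean = (0.8951 + 0.5319 + 0.9483) / 3 = 0.792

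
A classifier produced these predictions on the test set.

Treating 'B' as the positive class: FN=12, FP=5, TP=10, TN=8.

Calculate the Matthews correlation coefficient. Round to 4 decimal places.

0.0683

MCC = (TP·TN − FP·FN) / √((TP+FP)(TP+FN)(TN+FP)(TN+FN))
Numerator = 10·8 − 5·12 = 20
Denominator = √(15·22·13·20) = √85800 = 292.9164
MCC = 20 / 292.9164 = 0.0683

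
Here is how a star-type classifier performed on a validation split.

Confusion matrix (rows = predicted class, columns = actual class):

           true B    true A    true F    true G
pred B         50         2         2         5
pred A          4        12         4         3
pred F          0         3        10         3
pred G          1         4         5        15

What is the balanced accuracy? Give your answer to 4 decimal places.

0.6334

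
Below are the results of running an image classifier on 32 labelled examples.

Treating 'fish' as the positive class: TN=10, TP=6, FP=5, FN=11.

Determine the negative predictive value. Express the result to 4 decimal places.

NPV = TN/(TN+FN) = 10/(10+11) = 0.4762

0.4762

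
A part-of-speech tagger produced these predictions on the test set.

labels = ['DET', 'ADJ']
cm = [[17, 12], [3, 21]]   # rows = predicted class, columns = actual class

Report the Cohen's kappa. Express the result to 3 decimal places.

Observed agreement pₒ = trace/N = 38/53 = 0.7170
Expected agreement pₑ = Σ (rowᵢ·colᵢ)/N² = (20·29 + 33·24)/53² = 0.4884
κ = (pₒ − pₑ)/(1 − pₑ) = (0.7170 − 0.4884)/(1 − 0.4884) = 0.447

0.447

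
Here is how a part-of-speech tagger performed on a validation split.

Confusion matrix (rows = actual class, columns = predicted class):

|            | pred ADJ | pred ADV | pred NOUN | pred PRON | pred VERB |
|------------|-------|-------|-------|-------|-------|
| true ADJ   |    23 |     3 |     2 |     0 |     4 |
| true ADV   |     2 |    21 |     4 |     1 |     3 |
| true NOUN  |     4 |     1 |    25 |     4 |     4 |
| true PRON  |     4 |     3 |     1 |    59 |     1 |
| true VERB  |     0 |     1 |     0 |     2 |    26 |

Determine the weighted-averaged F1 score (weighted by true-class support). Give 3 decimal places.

0.777

Per-class F1 score (2·TP/(2·TP+FP+FN)):
  ADJ: TP=23, FP=2+4+4+0=10, FN=3+2+0+4=9 → 46/65 = 0.7077
  ADV: TP=21, FP=3+1+3+1=8, FN=2+4+1+3=10 → 42/60 = 0.7000
  NOUN: TP=25, FP=2+4+1+0=7, FN=4+1+4+4=13 → 50/70 = 0.7143
  PRON: TP=59, FP=0+1+4+2=7, FN=4+3+1+1=9 → 118/134 = 0.8806
  VERB: TP=26, FP=4+3+4+1=12, FN=0+1+0+2=3 → 52/67 = 0.7761
Weighted-F1 score = Σ (supportᵢ/N)·F1 scoreᵢ with N=198: (32/198)·0.7077 + (31/198)·0.7000 + (38/198)·0.7143 + (68/198)·0.8806 + (29/198)·0.7761 = 0.777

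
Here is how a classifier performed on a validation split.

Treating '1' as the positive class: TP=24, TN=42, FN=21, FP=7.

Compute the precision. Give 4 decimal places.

Precision = TP/(TP+FP) = 24/(24+7) = 24/31 = 0.7742

0.7742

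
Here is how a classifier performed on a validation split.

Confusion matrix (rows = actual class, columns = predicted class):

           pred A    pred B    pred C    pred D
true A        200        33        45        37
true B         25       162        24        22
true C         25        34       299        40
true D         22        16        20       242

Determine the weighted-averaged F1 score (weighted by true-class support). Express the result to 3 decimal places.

Per-class F1 score (2·TP/(2·TP+FP+FN)):
  A: TP=200, FP=25+25+22=72, FN=33+45+37=115 → 400/587 = 0.6814
  B: TP=162, FP=33+34+16=83, FN=25+24+22=71 → 324/478 = 0.6778
  C: TP=299, FP=45+24+20=89, FN=25+34+40=99 → 598/786 = 0.7608
  D: TP=242, FP=37+22+40=99, FN=22+16+20=58 → 484/641 = 0.7551
Weighted-F1 score = Σ (supportᵢ/N)·F1 scoreᵢ with N=1246: (315/1246)·0.6814 + (233/1246)·0.6778 + (398/1246)·0.7608 + (300/1246)·0.7551 = 0.724

0.724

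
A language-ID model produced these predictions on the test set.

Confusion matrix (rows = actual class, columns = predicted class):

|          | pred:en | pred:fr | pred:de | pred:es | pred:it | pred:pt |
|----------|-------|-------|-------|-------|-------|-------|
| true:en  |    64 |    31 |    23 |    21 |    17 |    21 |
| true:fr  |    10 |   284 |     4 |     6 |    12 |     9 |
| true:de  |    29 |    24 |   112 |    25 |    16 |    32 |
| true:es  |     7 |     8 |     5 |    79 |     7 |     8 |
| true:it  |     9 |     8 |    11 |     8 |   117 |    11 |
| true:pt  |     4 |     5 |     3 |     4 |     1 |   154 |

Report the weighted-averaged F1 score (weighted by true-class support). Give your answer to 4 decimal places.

0.6681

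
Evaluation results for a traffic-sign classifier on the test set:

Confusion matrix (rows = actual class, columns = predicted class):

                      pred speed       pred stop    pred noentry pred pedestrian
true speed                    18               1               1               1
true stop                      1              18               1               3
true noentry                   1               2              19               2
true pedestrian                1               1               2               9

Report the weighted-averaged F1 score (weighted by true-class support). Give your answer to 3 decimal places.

0.792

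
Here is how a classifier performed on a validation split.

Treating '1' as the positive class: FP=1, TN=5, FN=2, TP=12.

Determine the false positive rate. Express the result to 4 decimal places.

FPR = FP/(FP+TN) = 1/(1+5) = 0.1667

0.1667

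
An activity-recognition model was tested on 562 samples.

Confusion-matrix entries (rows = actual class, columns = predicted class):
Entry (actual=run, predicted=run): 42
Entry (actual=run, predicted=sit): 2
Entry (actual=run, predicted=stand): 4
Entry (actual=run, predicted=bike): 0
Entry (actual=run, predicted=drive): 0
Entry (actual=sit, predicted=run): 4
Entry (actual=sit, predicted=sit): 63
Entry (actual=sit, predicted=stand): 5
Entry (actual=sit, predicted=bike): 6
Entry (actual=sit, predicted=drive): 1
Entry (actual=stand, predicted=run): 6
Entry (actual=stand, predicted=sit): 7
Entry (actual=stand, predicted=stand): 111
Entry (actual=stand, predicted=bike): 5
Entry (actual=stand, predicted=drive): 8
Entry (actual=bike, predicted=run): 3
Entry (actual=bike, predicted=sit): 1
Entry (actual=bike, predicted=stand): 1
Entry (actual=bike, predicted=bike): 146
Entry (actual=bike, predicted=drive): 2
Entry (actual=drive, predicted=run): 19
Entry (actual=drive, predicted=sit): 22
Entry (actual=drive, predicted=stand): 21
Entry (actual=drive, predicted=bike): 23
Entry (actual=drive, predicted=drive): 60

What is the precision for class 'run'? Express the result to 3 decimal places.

One-vs-rest for 'run': TP = diagonal; FP = other classes predicted 'run'; FN = 'run' predicted as other.
precision = TP/(TP+FP).
run: TP=42, FP=4+6+3+19=32 → 42/74 = 0.5676

0.568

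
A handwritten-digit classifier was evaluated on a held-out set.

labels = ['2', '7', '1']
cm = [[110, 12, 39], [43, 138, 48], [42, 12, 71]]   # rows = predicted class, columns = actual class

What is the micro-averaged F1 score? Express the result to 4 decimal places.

0.6194

Micro-averaging pools counts across classes: ΣTP=319, ΣFP=196, ΣFN=196.
Micro-F1 score = 2·TP/(2·TP+FP+FN) on pooled counts = 0.6194 (equals overall accuracy in single-label multiclass).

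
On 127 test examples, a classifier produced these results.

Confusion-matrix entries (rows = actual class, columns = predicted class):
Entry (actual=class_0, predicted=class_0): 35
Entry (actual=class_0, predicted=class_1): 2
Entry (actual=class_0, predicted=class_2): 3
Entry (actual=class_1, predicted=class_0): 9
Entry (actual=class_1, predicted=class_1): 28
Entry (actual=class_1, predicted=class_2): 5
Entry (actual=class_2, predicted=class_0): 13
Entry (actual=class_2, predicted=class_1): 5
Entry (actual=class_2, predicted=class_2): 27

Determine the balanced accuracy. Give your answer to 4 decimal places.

Balanced accuracy = mean of per-class recall.
  class_0: recall = 35/40 = 0.87500
  class_1: recall = 28/42 = 0.66667
  class_2: recall = 27/45 = 0.60000
Mean = (0.87500 + 0.66667 + 0.60000) / 3 = 0.7139

0.7139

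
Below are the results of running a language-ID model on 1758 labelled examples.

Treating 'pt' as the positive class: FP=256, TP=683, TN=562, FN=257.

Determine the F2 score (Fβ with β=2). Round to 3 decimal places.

0.727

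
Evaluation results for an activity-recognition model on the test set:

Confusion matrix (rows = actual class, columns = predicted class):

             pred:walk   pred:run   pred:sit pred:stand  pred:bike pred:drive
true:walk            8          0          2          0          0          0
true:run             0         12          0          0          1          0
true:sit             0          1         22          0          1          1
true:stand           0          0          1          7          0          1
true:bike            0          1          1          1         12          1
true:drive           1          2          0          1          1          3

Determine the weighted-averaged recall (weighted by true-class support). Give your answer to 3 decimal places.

0.790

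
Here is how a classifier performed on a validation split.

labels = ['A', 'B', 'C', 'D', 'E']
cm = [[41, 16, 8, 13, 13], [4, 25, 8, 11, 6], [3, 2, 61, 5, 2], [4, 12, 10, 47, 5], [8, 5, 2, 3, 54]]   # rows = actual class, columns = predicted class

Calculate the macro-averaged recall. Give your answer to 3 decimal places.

Per-class recall (TP/(TP+FN)):
  A: TP=41, FN=16+8+13+13=50 → 41/91 = 0.4505
  B: TP=25, FN=4+8+11+6=29 → 25/54 = 0.4630
  C: TP=61, FN=3+2+5+2=12 → 61/73 = 0.8356
  D: TP=47, FN=4+12+10+5=31 → 47/78 = 0.6026
  E: TP=54, FN=8+5+2+3=18 → 54/72 = 0.7500
Macro-recall = mean = (0.4505 + 0.4630 + 0.8356 + 0.6026 + 0.7500) / 5 = 0.620

0.620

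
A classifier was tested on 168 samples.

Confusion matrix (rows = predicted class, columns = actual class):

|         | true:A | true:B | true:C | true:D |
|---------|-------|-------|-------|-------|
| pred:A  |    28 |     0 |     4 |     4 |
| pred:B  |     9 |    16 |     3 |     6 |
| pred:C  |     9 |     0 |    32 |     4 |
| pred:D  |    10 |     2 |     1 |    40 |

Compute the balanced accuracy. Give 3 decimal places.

0.732

Balanced accuracy = mean of per-class recall.
  A: recall = 28/56 = 0.5000
  B: recall = 16/18 = 0.8889
  C: recall = 32/40 = 0.8000
  D: recall = 40/54 = 0.7407
Mean = (0.5000 + 0.8889 + 0.8000 + 0.7407) / 4 = 0.732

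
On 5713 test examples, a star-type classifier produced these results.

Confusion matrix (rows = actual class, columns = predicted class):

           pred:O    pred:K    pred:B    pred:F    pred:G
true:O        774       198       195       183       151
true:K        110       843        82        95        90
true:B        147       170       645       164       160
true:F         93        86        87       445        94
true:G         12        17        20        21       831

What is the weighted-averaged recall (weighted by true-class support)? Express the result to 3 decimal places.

Per-class recall (TP/(TP+FN)):
  O: TP=774, FN=198+195+183+151=727 → 774/1501 = 0.5157
  K: TP=843, FN=110+82+95+90=377 → 843/1220 = 0.6910
  B: TP=645, FN=147+170+164+160=641 → 645/1286 = 0.5016
  F: TP=445, FN=93+86+87+94=360 → 445/805 = 0.5528
  G: TP=831, FN=12+17+20+21=70 → 831/901 = 0.9223
Weighted-recall = Σ (supportᵢ/N)·recallᵢ with N=5713: (1501/5713)·0.5157 + (1220/5713)·0.6910 + (1286/5713)·0.5016 + (805/5713)·0.5528 + (901/5713)·0.9223 = 0.619

0.619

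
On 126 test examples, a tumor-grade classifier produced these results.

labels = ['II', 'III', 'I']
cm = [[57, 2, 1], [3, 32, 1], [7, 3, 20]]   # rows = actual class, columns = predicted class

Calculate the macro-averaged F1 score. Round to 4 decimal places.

0.8479

Per-class F1 score (2·TP/(2·TP+FP+FN)):
  II: TP=57, FP=3+7=10, FN=2+1=3 → 114/127 = 0.89764
  III: TP=32, FP=2+3=5, FN=3+1=4 → 64/73 = 0.87671
  I: TP=20, FP=1+1=2, FN=7+3=10 → 40/52 = 0.76923
Macro-F1 score = mean = (0.89764 + 0.87671 + 0.76923) / 3 = 0.8479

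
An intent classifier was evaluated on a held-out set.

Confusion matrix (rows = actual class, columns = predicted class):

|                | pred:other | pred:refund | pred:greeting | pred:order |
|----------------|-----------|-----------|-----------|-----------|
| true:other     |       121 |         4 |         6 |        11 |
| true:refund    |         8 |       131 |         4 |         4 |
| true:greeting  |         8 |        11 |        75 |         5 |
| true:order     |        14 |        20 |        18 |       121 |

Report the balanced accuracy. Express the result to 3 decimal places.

0.800

Balanced accuracy = mean of per-class recall.
  other: recall = 121/142 = 0.8521
  refund: recall = 131/147 = 0.8912
  greeting: recall = 75/99 = 0.7576
  order: recall = 121/173 = 0.6994
Mean = (0.8521 + 0.8912 + 0.7576 + 0.6994) / 4 = 0.800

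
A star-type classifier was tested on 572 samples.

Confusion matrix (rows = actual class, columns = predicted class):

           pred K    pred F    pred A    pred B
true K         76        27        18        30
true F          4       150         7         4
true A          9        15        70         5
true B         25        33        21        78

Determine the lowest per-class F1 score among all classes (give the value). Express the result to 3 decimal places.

0.569

Per-class F1 score (2·TP/(2·TP+FP+FN)):
  K: TP=76, FP=4+9+25=38, FN=27+18+30=75 → 152/265 = 0.5736
  F: TP=150, FP=27+15+33=75, FN=4+7+4=15 → 300/390 = 0.7692
  A: TP=70, FP=18+7+21=46, FN=9+15+5=29 → 140/215 = 0.6512
  B: TP=78, FP=30+4+5=39, FN=25+33+21=79 → 156/274 = 0.5693
Lowest is class 'B' with F1 score = 0.569.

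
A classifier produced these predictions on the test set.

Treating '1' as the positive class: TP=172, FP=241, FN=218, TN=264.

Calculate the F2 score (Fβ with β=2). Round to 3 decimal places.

Fβ = (1+β²)·TP / ((1+β²)·TP + β²·FN + FP), with β²=4
= 5·172 / (5·172 + 4·218 + 241) = 0.436

0.436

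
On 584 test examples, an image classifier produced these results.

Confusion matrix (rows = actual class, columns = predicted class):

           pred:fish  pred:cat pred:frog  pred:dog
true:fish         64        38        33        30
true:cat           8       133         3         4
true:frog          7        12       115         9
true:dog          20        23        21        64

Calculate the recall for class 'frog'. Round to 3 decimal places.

0.804

One-vs-rest for 'frog': TP = diagonal; FP = other classes predicted 'frog'; FN = 'frog' predicted as other.
recall = TP/(TP+FN).
frog: TP=115, FN=7+12+9=28 → 115/143 = 0.8042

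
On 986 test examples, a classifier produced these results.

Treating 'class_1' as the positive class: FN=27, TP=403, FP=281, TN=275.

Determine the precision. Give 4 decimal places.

Precision = TP/(TP+FP) = 403/(403+281) = 403/684 = 0.5892

0.5892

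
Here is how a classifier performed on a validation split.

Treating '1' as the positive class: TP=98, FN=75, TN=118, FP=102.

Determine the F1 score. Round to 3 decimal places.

0.525

Precision = TP/(TP+FP) = 98/200 = 0.4900
Recall = TP/(TP+FN) = 98/173 = 0.5665
F1 = 2·TP/(2·TP+FP+FN) = 196/373 = 0.525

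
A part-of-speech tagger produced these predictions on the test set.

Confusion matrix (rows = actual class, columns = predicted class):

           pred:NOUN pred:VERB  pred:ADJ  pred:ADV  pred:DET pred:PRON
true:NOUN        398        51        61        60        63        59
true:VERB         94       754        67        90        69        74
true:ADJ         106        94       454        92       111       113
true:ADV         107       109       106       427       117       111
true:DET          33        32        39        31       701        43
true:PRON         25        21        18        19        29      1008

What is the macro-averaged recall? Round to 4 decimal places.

0.6391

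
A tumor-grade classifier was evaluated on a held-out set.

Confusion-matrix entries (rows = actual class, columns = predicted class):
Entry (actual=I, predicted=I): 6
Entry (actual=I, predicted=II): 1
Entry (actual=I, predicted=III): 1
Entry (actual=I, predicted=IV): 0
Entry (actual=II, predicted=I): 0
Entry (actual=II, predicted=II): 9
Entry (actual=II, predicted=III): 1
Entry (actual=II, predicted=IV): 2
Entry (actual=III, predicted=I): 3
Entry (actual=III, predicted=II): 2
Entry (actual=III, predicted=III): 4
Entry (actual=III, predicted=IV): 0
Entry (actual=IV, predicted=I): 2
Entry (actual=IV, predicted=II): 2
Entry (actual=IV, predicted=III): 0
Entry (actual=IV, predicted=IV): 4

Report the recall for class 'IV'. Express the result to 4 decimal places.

0.5000

recall = TP/(TP+FN).
IV: TP=4, FN=2+2+0=4 → 4/8 = 0.50000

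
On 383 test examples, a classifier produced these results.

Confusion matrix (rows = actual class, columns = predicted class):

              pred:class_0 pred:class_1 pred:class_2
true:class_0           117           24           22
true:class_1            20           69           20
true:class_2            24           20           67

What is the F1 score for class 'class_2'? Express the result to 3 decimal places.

0.609

One-vs-rest for 'class_2': TP = diagonal; FP = other classes predicted 'class_2'; FN = 'class_2' predicted as other.
F1 score = 2·TP/(2·TP+FP+FN).
class_2: TP=67, FP=22+20=42, FN=24+20=44 → 134/220 = 0.6091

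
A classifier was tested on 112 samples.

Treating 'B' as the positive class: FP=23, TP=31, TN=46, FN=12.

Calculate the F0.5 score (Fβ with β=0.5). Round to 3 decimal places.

Fβ = (1+β²)·TP / ((1+β²)·TP + β²·FN + FP), with β²=1/4
= 1.25·31 / (1.25·31 + 0.25·12 + 23) = 0.598

0.598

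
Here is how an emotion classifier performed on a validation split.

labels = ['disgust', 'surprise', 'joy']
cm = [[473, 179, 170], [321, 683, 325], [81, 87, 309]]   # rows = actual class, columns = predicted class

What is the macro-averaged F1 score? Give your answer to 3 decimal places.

Per-class F1 score (2·TP/(2·TP+FP+FN)):
  disgust: TP=473, FP=321+81=402, FN=179+170=349 → 946/1697 = 0.5575
  surprise: TP=683, FP=179+87=266, FN=321+325=646 → 1366/2278 = 0.5996
  joy: TP=309, FP=170+325=495, FN=81+87=168 → 618/1281 = 0.4824
Macro-F1 score = mean = (0.5575 + 0.5996 + 0.4824) / 3 = 0.547

0.547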